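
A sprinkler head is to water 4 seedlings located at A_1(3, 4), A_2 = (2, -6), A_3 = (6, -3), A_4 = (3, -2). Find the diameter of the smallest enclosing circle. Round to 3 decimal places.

10.050

By Welzl's lemma the MEC is supported by two points (diametrically opposite) or three points (on a circumcircle).
The farthest pair is A_1–A_2 with squared distance 101. The circle on this segment as diameter has centre (2.5, -1) and r² = 101/4 = 25.25.
Check A_3: distance² to centre = 16.25 ≤ 25.25, so it lies inside.
All remaining points lie in this disk, and no smaller disk contains both endpoints, so this is the minimum enclosing circle.
Diameter = 2r = 2√(25.25) ≈ 10.050.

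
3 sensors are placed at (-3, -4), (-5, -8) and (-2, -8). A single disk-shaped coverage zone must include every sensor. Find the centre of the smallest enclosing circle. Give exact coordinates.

Call the three points A, B, C in the order given.
Side lengths²: AB² = 20, AC² = 17, BC² = 9.
Since AB² = 20 < 17 + 9 = 26, the triangle is acute, so the smallest enclosing circle is the circumcircle.
Circumcentre = (-3.5, -6.25), r² = 5.3125.
Centre = (-3.5, -6.25).

(-3.5, -6.25)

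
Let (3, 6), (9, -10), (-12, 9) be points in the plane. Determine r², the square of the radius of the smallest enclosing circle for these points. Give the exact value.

200.5

Call the three points A, B, C in the order given.
Side lengths²: AB² = 292, AC² = 234, BC² = 802.
Since BC² = 802 ≥ 292 + 234 = 526, the angle opposite BC is not acute, so the smallest enclosing circle has BC as diameter.
Centre = midpoint of BC = (-1.5, -0.5), r² = 802/4 = 200.5.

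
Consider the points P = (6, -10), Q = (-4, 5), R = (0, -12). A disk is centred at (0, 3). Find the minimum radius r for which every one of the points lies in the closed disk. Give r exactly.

15

The required radius is the distance from (0, 3) to the farthest point.
Squared distances: 205, 20, 225.
Maximum is 225, attained at R.
r = √225 = 15.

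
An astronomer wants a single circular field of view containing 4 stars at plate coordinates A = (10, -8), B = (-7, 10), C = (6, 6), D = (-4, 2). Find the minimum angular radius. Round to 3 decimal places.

12.379

A smallest enclosing disk is always determined by at most three of the input points on its boundary.
The farthest pair is A–B with squared distance 613. The circle on this segment as diameter has centre (1.5, 1) and r² = 613/4 = 153.25.
Check C: distance² to centre = 45.25 ≤ 153.25, so it lies inside.
All remaining points lie in this disk, and no smaller disk contains both endpoints, so this is the minimum enclosing circle.
r = √(153.25) ≈ 12.379.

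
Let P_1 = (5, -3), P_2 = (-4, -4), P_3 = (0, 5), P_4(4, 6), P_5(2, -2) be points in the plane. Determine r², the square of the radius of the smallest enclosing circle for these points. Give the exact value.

41

A smallest enclosing disk is always determined by at most three of the input points on its boundary.
The farthest pair is P_2–P_4 with squared distance 164. The circle on this segment as diameter has centre (0, 1) and r² = 164/4 = 41.
Check P_1: distance² to centre = 41 ≤ 41, so it lies inside.
All remaining points lie in this disk, and no smaller disk contains both endpoints, so this is the minimum enclosing circle.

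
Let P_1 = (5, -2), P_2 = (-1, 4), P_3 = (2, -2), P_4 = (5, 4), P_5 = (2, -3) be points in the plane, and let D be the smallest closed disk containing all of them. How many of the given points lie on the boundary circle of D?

3

A smallest enclosing disk is always determined by at most three of the input points on its boundary.
The farthest pair is P_1–P_2 with squared distance 72. The circle on this segment as diameter has centre (2, 1) and r² = 72/4 = 18.
Check P_3: distance² to centre = 9 ≤ 18, so it lies inside.
All remaining points lie in this disk, and no smaller disk contains both endpoints, so this is the minimum enclosing circle.
The points at distance exactly r from the centre are P_1, P_2, P_4 — 3 points.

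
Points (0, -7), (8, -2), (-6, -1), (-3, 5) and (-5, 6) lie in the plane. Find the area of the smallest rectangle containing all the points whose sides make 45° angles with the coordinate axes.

136.5

In coordinates u = x + y, v = x − y the rectangle is axis-aligned; the map (x,y)→(u,v) scales areas by 2.
u-values: -7, 6, -7, 2, 1; range = 6 − (-7) = 13.
v-values: 7, 10, -5, -8, -11; range = 10 − (-11) = 21.
Area = (13 × 21) / 2 = 136.5.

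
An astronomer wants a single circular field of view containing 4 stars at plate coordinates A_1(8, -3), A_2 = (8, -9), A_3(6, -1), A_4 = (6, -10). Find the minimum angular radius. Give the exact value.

4.5

The minimum enclosing circle of a finite set is fixed by two of the points (as a diameter) or three (as a circumcircle).
The farthest pair is A_3–A_4 with squared distance 81. The circle on this segment as diameter has centre (6, -5.5) and r² = 81/4 = 20.25.
Check A_1: distance² to centre = 10.25 ≤ 20.25, so it lies inside.
All remaining points lie in this disk, and no smaller disk contains both endpoints, so this is the minimum enclosing circle.
r = √(20.25) = 4.5.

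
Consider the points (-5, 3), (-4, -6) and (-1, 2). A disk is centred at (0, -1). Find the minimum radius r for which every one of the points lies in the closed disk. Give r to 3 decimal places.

The required radius is the distance from (0, -1) to the farthest point.
Squared distances: 41, 41, 10.
Maximum is 41, attained at (-5, 3).
r = √41 ≈ 6.403.

6.403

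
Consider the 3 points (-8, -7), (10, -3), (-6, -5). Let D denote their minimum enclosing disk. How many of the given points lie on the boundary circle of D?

2

Call the three points A, B, C in the order given.
Side lengths²: AB² = 340, AC² = 8, BC² = 260.
Since AB² = 340 ≥ 260 + 8 = 268, the angle opposite AB is not acute, so the smallest enclosing circle has AB as diameter.
Centre = midpoint of AB = (1, -5), r² = 340/4 = 85.
The points at distance exactly r from the centre are (-8, -7), (10, -3) — 2 points.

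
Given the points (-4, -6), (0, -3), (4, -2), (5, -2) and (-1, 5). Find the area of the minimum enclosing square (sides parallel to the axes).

The bounding box has width 9 and height 11.
An axis-aligned square enclosing the set must have side ≥ max(width, height).
So the minimum side is max(9, 11) = 11.
Area = 11² = 121.

121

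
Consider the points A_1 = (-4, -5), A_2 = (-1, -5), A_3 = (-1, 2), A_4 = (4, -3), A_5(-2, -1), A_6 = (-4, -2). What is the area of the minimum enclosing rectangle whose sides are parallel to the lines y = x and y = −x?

50

In coordinates u = x + y, v = x − y the rectangle is axis-aligned; the map (x,y)→(u,v) scales areas by 2.
u-values: -9, -6, 1, 1, -3, -6; range = 1 − (-9) = 10.
v-values: 1, 4, -3, 7, -1, -2; range = 7 − (-3) = 10.
Area = (10 × 10) / 2 = 50.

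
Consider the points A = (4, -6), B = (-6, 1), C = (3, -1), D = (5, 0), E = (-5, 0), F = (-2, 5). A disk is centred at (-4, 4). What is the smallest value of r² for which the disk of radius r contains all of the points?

164

The required radius is the distance from (-4, 4) to the farthest point.
Squared distances: 164, 13, 74, 97, 17, 5.
Maximum is 164, attained at A.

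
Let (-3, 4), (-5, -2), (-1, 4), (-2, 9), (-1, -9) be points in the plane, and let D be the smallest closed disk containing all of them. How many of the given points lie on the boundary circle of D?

By Welzl's lemma the MEC is supported by two points (diametrically opposite) or three points (on a circumcircle).
The farthest pair is (-2, 9)–(-1, -9) with squared distance 325. The circle on this segment as diameter has centre (-1.5, 0) and r² = 325/4 = 81.25.
Check (-3, 4): distance² to centre = 18.25 ≤ 81.25, so it lies inside.
All remaining points lie in this disk, and no smaller disk contains both endpoints, so this is the minimum enclosing circle.
The points at distance exactly r from the centre are (-2, 9), (-1, -9) — 2 points.

2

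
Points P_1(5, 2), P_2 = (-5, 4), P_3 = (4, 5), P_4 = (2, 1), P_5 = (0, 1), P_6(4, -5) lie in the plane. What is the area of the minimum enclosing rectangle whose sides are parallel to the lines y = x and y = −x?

In coordinates u = x + y, v = x − y the rectangle is axis-aligned; the map (x,y)→(u,v) scales areas by 2.
u-values: 7, -1, 9, 3, 1, -1; range = 9 − (-1) = 10.
v-values: 3, -9, -1, 1, -1, 9; range = 9 − (-9) = 18.
Area = (10 × 18) / 2 = 90.

90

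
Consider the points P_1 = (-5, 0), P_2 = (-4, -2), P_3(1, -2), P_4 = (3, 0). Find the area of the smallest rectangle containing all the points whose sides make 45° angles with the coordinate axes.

In coordinates u = x + y, v = x − y the rectangle is axis-aligned; the map (x,y)→(u,v) scales areas by 2.
u-values: -5, -6, -1, 3; range = 3 − (-6) = 9.
v-values: -5, -2, 3, 3; range = 3 − (-5) = 8.
Area = (9 × 8) / 2 = 36.

36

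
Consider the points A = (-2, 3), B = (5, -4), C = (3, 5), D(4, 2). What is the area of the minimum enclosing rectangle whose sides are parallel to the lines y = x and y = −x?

In coordinates u = x + y, v = x − y the rectangle is axis-aligned; the map (x,y)→(u,v) scales areas by 2.
u-values: 1, 1, 8, 6; range = 8 − 1 = 7.
v-values: -5, 9, -2, 2; range = 9 − (-5) = 14.
Area = (7 × 14) / 2 = 49.

49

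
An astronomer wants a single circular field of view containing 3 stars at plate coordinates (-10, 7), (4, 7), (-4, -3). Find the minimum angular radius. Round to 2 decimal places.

7.47

Call the three points A, B, C in the order given.
Side lengths²: AB² = 196, AC² = 136, BC² = 164.
Since AB² = 196 < 164 + 136 = 300, the triangle is acute, so the smallest enclosing circle is the circumcircle.
Circumcentre = (-3, 4.4), r² = 55.76.
r = √(55.76) ≈ 7.47.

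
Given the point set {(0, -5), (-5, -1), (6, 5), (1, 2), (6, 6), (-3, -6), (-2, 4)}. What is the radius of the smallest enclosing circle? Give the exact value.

The farthest pair is (6, 6)–(-3, -6) with squared distance 225. The circle on this segment as diameter has centre (1.5, 0) and r² = 225/4 = 56.25.
Check (0, -5): distance² to centre = 27.25 ≤ 56.25, so it lies inside.
All remaining points lie in this disk, and no smaller disk contains both endpoints, so this is the minimum enclosing circle.
r = √(56.25) = 7.5.

7.5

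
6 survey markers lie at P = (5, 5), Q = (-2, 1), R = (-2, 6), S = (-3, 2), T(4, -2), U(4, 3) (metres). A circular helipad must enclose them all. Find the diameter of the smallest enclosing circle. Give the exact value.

10

The minimum enclosing circle of a finite set is fixed by two of the points (as a diameter) or three (as a circumcircle).
The farthest pair is R–T with squared distance 100. The circle on this segment as diameter has centre (1, 2) and r² = 100/4 = 25.
Check P: distance² to centre = 25 ≤ 25, so it lies inside.
All remaining points lie in this disk, and no smaller disk contains both endpoints, so this is the minimum enclosing circle.
Diameter = 2r = 2√25 = 10.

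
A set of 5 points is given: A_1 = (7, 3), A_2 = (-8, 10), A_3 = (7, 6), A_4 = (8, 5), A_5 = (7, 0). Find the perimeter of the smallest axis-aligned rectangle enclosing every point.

Width = max x − min x = 8 − (-8) = 16.
Height = max y − min y = 10 − 0 = 10.
Perimeter = 2(16 + 10) = 52.

52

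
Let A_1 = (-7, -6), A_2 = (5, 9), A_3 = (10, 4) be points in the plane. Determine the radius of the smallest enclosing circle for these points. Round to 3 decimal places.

Side lengths²: A_1A_2² = 369, A_1A_3² = 389, A_2A_3² = 50.
Since A_1A_3² = 389 < 369 + 50 = 419, the triangle is acute, so the smallest enclosing circle is the circumcircle.
Circumcentre = (17/18, -1/18), r² = 15949/162.
r = √(15949/162) ≈ 9.922.

9.922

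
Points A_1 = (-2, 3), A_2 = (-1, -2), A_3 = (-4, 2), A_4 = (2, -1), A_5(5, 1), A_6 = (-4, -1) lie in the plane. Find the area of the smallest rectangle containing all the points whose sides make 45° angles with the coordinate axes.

In coordinates u = x + y, v = x − y the rectangle is axis-aligned; the map (x,y)→(u,v) scales areas by 2.
u-values: 1, -3, -2, 1, 6, -5; range = 6 − (-5) = 11.
v-values: -5, 1, -6, 3, 4, -3; range = 4 − (-6) = 10.
Area = (11 × 10) / 2 = 55.

55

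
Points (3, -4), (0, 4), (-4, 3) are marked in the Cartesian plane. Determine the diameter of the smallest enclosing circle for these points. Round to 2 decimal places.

9.90

Call the three points A, B, C in the order given.
Side lengths²: AB² = 73, AC² = 98, BC² = 17.
Since AC² = 98 ≥ 73 + 17 = 90, the angle opposite AC is not acute, so the smallest enclosing circle has AC as diameter.
Centre = midpoint of AC = (-0.5, -0.5), r² = 98/4 = 24.5.
Diameter = 2r = 2√(24.5) ≈ 9.90.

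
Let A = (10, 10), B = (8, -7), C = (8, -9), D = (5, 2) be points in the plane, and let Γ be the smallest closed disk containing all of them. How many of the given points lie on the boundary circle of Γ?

2

A smallest enclosing disk is always determined by at most three of the input points on its boundary.
The farthest pair is A–C with squared distance 365. The circle on this segment as diameter has centre (9, 0.5) and r² = 365/4 = 91.25.
Check B: distance² to centre = 57.25 ≤ 91.25, so it lies inside.
All remaining points lie in this disk, and no smaller disk contains both endpoints, so this is the minimum enclosing circle.
The points at distance exactly r from the centre are A, C — 2 points.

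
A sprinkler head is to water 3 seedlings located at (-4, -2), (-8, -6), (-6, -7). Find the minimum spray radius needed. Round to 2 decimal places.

2.84

Call the three points A, B, C in the order given.
Side lengths²: AB² = 32, AC² = 29, BC² = 5.
Since AB² = 32 < 29 + 5 = 34, the triangle is acute, so the smallest enclosing circle is the circumcircle.
Circumcentre = (-35/6, -25/6), r² = 145/18.
r = √(145/18) ≈ 2.84.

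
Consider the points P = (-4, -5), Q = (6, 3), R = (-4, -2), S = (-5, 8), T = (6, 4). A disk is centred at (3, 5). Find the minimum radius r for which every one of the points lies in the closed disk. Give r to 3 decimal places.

12.207

The required radius is the distance from (3, 5) to the farthest point.
Squared distances: 149, 13, 98, 73, 10.
Maximum is 149, attained at P.
r = √149 ≈ 12.207.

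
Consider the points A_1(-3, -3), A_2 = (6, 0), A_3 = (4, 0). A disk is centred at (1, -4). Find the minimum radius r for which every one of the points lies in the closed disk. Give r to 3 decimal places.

6.403

The required radius is the distance from (1, -4) to the farthest point.
Squared distances: 17, 41, 25.
Maximum is 41, attained at A_2.
r = √41 ≈ 6.403.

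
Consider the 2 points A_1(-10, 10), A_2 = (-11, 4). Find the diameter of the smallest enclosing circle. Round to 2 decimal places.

The smallest circle enclosing two points has them as diameter endpoints.
Centre = midpoint = (-10.5, 7); r² = |A_1A_2|²/4 = 37/4 = 9.25.
Diameter = 2r = 2√(9.25) ≈ 6.08.

6.08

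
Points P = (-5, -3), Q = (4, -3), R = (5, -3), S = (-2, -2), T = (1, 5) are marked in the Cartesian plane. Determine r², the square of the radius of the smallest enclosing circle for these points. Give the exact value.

31.25

The minimum enclosing circle of a finite set is fixed by two of the points (as a diameter) or three (as a circumcircle).
The minimum enclosing circle is determined by three boundary points: P, R, T.
Their circumcentre is (0, -0.5) with r² = 31.25.
The farthest remaining point Q is at distance² 22.25 ≤ 31.25.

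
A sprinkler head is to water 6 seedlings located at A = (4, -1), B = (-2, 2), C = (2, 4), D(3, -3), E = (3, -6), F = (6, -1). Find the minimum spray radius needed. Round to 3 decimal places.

A smallest enclosing disk is always determined by at most three of the input points on its boundary.
The minimum enclosing circle is determined by three boundary points: B, C, E.
Their circumcentre is (85/42, -22/21) with r² = 44945/1764.
The farthest remaining point F is at distance² 27893/1764 ≤ 44945/1764.
r = √(44945/1764) ≈ 5.048.

5.048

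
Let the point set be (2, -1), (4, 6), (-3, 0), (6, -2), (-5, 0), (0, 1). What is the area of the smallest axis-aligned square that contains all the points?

The bounding box has width 11 and height 8.
An axis-aligned square enclosing the set must have side ≥ max(width, height).
So the minimum side is max(11, 8) = 11.
Area = 11² = 121.

121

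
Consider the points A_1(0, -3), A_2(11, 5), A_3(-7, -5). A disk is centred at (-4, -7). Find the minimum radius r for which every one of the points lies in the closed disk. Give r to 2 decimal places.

The required radius is the distance from (-4, -7) to the farthest point.
Squared distances: 32, 369, 13.
Maximum is 369, attained at A_2.
r = √369 ≈ 19.21.

19.21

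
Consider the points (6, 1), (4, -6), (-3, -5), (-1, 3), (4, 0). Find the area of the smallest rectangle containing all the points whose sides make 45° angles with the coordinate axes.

105

In coordinates u = x + y, v = x − y the rectangle is axis-aligned; the map (x,y)→(u,v) scales areas by 2.
u-values: 7, -2, -8, 2, 4; range = 7 − (-8) = 15.
v-values: 5, 10, 2, -4, 4; range = 10 − (-4) = 14.
Area = (15 × 14) / 2 = 105.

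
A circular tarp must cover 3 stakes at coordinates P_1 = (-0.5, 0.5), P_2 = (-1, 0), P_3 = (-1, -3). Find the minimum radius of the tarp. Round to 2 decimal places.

1.77

Side lengths²: P_1P_2² = 0.5, P_1P_3² = 12.5, P_2P_3² = 9.
Since P_1P_3² = 12.5 ≥ 9 + 0.5 = 9.5, the angle opposite P_1P_3 is not acute, so the smallest enclosing circle has P_1P_3 as diameter.
Centre = midpoint of P_1P_3 = (-0.75, -1.25), r² = 12.5/4 = 3.125.
r = √(3.125) ≈ 1.77.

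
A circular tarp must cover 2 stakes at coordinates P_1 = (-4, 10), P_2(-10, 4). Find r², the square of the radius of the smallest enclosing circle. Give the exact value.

18

The smallest circle enclosing two points has them as diameter endpoints.
Centre = midpoint = (-7, 7); r² = |P_1P_2|²/4 = 72/4 = 18.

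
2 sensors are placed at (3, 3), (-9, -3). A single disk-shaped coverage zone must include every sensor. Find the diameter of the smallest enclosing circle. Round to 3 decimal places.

The smallest circle enclosing two points has them as diameter endpoints.
Centre = midpoint = (-3, 0); r² = |(3, 3)−(-9, -3)|²/4 = 180/4 = 45.
Diameter = 2r = 2√45 ≈ 13.416.

13.416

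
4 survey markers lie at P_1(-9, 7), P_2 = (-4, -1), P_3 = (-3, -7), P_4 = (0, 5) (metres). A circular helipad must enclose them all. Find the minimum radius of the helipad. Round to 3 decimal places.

The minimum enclosing circle is determined by three boundary points: P_1, P_3, P_4.
Their circumcentre is (-221/38, 3/38) with r² = 41905/722.
The farthest remaining point P_2 is at distance² 3221/722 ≤ 41905/722.
r = √(41905/722) ≈ 7.618.

7.618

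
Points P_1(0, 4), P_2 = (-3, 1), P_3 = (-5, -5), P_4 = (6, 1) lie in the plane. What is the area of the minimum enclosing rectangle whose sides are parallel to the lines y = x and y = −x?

76.5

In coordinates u = x + y, v = x − y the rectangle is axis-aligned; the map (x,y)→(u,v) scales areas by 2.
u-values: 4, -2, -10, 7; range = 7 − (-10) = 17.
v-values: -4, -4, 0, 5; range = 5 − (-4) = 9.
Area = (17 × 9) / 2 = 76.5.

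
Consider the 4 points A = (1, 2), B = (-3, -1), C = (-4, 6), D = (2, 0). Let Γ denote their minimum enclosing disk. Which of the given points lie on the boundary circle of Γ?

B, C, D

The minimum enclosing circle is determined by three boundary points: B, C, D.
Their circumcentre is (-7/6, 17/6) with r² = 325/18.
The farthest remaining point A is at distance² 97/18 ≤ 325/18.
The points at distance exactly r from the centre are B, C, D — 3 points.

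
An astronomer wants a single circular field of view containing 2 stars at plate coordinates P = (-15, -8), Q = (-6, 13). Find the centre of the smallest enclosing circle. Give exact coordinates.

The smallest circle enclosing two points has them as diameter endpoints.
Centre = midpoint = (-10.5, 2.5); r² = |PQ|²/4 = 522/4 = 130.5.
Centre = (-10.5, 2.5).

(-10.5, 2.5)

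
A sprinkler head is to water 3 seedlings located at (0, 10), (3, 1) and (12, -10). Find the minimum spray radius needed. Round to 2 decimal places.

11.66

Call the three points A, B, C in the order given.
Side lengths²: AB² = 90, AC² = 544, BC² = 202.
Since AC² = 544 ≥ 202 + 90 = 292, the angle opposite AC is not acute, so the smallest enclosing circle has AC as diameter.
Centre = midpoint of AC = (6, 0), r² = 544/4 = 136.
r = √136 ≈ 11.66.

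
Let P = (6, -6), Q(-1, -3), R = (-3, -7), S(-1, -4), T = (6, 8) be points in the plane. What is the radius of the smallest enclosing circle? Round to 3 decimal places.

By Welzl's lemma the MEC is supported by two points (diametrically opposite) or three points (on a circumcircle).
The farthest pair is R–T with squared distance 306. The circle on this segment as diameter has centre (1.5, 0.5) and r² = 306/4 = 76.5.
Check P: distance² to centre = 62.5 ≤ 76.5, so it lies inside.
All remaining points lie in this disk, and no smaller disk contains both endpoints, so this is the minimum enclosing circle.
r = √(76.5) ≈ 8.746.

8.746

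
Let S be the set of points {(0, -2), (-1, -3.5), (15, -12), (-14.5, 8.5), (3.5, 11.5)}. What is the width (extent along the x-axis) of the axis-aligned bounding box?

max x = 15, min x = -14.5, so width = 29.5.

29.5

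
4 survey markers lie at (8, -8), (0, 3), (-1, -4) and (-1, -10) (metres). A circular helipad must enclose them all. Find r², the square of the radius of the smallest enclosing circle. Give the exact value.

The minimum enclosing circle of a finite set is fixed by two of the points (as a diameter) or three (as a circumcircle).
The minimum enclosing circle is determined by three boundary points: (8, -8), (0, 3), (-1, -10).
Their circumcentre is (107/46, -171/46) with r² = 53465/1058.
The farthest remaining point (-1, -4) is at distance² 11789/1058 ≤ 53465/1058.

53465/1058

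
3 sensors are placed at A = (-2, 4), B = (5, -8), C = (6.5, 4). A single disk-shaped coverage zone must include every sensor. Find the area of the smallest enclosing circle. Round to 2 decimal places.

Side lengths²: AB² = 193, AC² = 72.25, BC² = 146.25.
Since AB² = 193 < 146.25 + 72.25 = 218.5, the triangle is acute, so the smallest enclosing circle is the circumcircle.
Circumcentre = (2.25, -1.5625), r² = 49.00390625.
Area = π·r² = π·49.00390625 ≈ 153.95.

153.95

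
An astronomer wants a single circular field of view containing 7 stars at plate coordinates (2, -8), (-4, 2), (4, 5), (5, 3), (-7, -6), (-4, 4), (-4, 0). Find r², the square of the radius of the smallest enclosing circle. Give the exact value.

The minimum enclosing circle of a finite set is fixed by two of the points (as a diameter) or three (as a circumcircle).
The minimum enclosing circle is determined by three boundary points: (2, -8), (4, 5), (-7, -6).
Their circumcentre is (-25/22, -19/22) with r² = 14705/242.
The farthest remaining point (5, 3) is at distance² 12725/242 ≤ 14705/242.

14705/242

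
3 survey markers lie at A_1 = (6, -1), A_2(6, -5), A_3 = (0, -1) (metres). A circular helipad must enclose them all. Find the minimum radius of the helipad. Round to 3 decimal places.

3.606

Side lengths²: A_1A_2² = 16, A_1A_3² = 36, A_2A_3² = 52.
Since A_2A_3² = 52 ≥ 36 + 16 = 52, the angle opposite A_2A_3 is not acute, so the smallest enclosing circle has A_2A_3 as diameter.
Centre = midpoint of A_2A_3 = (3, -3), r² = 52/4 = 13.
r = √13 ≈ 3.606.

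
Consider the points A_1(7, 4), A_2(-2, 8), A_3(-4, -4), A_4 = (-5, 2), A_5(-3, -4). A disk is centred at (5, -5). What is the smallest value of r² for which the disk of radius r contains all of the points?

The required radius is the distance from (5, -5) to the farthest point.
Squared distances: 85, 218, 82, 149, 65.
Maximum is 218, attained at A_2.

218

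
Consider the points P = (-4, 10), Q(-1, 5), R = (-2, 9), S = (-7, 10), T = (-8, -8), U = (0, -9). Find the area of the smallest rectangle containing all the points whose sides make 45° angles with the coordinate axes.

299

In coordinates u = x + y, v = x − y the rectangle is axis-aligned; the map (x,y)→(u,v) scales areas by 2.
u-values: 6, 4, 7, 3, -16, -9; range = 7 − (-16) = 23.
v-values: -14, -6, -11, -17, 0, 9; range = 9 − (-17) = 26.
Area = (23 × 26) / 2 = 299.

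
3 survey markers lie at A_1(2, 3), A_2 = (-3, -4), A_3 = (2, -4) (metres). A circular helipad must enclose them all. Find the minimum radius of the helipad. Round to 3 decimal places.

Side lengths²: A_1A_2² = 74, A_1A_3² = 49, A_2A_3² = 25.
Since A_1A_2² = 74 ≥ 49 + 25 = 74, the angle opposite A_1A_2 is not acute, so the smallest enclosing circle has A_1A_2 as diameter.
Centre = midpoint of A_1A_2 = (-0.5, -0.5), r² = 74/4 = 18.5.
r = √(18.5) ≈ 4.301.

4.301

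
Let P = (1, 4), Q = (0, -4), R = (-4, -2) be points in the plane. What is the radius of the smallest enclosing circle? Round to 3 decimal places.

Side lengths²: PQ² = 65, PR² = 61, QR² = 20.
Since PQ² = 65 < 61 + 20 = 81, the triangle is acute, so the smallest enclosing circle is the circumcircle.
Circumcentre = (-15/34, 2/17), r² = 19825/1156.
r = √(19825/1156) ≈ 4.141.

4.141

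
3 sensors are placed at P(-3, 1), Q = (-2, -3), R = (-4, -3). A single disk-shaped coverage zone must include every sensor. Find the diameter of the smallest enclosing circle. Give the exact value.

Side lengths²: PQ² = 17, PR² = 17, QR² = 4.
Since PR² = 17 < 17 + 4 = 21, the triangle is acute, so the smallest enclosing circle is the circumcircle.
Circumcentre = (-3, -1.125), r² = 4.515625.
Diameter = 2r = 2√(4.515625) = 4.25.

4.25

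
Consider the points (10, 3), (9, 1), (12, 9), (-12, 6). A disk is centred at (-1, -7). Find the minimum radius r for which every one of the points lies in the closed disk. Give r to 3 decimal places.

The required radius is the distance from (-1, -7) to the farthest point.
Squared distances: 221, 164, 425, 290.
Maximum is 425, attained at (12, 9).
r = √425 ≈ 20.616.

20.616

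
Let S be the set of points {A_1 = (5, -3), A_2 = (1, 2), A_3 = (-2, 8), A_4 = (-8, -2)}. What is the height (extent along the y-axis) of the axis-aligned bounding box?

11

max y = 8, min y = -3, so height = 11.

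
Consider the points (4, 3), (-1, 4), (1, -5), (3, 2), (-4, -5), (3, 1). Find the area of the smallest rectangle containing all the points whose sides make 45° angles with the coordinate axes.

In coordinates u = x + y, v = x − y the rectangle is axis-aligned; the map (x,y)→(u,v) scales areas by 2.
u-values: 7, 3, -4, 5, -9, 4; range = 7 − (-9) = 16.
v-values: 1, -5, 6, 1, 1, 2; range = 6 − (-5) = 11.
Area = (16 × 11) / 2 = 88.

88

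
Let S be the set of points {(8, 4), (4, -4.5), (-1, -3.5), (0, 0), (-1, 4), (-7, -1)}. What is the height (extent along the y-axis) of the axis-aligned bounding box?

8.5

max y = 4, min y = -4.5, so height = 8.5.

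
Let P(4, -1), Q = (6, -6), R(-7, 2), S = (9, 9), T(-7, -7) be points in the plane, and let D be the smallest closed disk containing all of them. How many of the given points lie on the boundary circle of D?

The farthest pair is S–T with squared distance 512. The circle on this segment as diameter has centre (1, 1) and r² = 512/4 = 128.
Check P: distance² to centre = 13 ≤ 128, so it lies inside.
All remaining points lie in this disk, and no smaller disk contains both endpoints, so this is the minimum enclosing circle.
The points at distance exactly r from the centre are S, T — 2 points.

2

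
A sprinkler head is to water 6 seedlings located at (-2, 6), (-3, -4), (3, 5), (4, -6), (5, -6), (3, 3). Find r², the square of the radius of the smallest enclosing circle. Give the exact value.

48.25

A smallest enclosing disk is always determined by at most three of the input points on its boundary.
The farthest pair is (-2, 6)–(5, -6) with squared distance 193. The circle on this segment as diameter has centre (1.5, 0) and r² = 193/4 = 48.25.
Check (-3, -4): distance² to centre = 36.25 ≤ 48.25, so it lies inside.
All remaining points lie in this disk, and no smaller disk contains both endpoints, so this is the minimum enclosing circle.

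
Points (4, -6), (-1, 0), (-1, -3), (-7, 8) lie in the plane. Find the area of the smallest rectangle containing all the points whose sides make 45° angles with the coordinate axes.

In coordinates u = x + y, v = x − y the rectangle is axis-aligned; the map (x,y)→(u,v) scales areas by 2.
u-values: -2, -1, -4, 1; range = 1 − (-4) = 5.
v-values: 10, -1, 2, -15; range = 10 − (-15) = 25.
Area = (5 × 25) / 2 = 62.5.

62.5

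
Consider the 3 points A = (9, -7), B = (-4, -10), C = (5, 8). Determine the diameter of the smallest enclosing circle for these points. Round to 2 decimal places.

20.14

Side lengths²: AB² = 178, AC² = 241, BC² = 405.
Since BC² = 405 < 241 + 178 = 419, the triangle is acute, so the smallest enclosing circle is the circumcircle.
Circumcentre = (37/46, -53/46), r² = 107245/1058.
Diameter = 2r = 2√(107245/1058) ≈ 20.14.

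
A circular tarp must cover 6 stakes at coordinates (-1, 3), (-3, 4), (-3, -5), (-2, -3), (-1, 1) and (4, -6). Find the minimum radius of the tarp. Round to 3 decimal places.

The farthest pair is (-3, 4)–(4, -6) with squared distance 149. The circle on this segment as diameter has centre (0.5, -1) and r² = 149/4 = 37.25.
Check (-1, 3): distance² to centre = 18.25 ≤ 37.25, so it lies inside.
All remaining points lie in this disk, and no smaller disk contains both endpoints, so this is the minimum enclosing circle.
r = √(37.25) ≈ 6.103.

6.103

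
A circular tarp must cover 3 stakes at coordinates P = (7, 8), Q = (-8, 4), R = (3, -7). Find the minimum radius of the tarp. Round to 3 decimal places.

Side lengths²: PQ² = 241, PR² = 241, QR² = 242.
Since QR² = 242 < 241 + 241 = 482, the triangle is acute, so the smallest enclosing circle is the circumcircle.
Circumcentre = (25/38, 63/38), r² = 58081/722.
r = √(58081/722) ≈ 8.969.

8.969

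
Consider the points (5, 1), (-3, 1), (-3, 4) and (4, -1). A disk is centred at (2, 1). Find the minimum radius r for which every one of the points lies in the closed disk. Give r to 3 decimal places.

5.831

The required radius is the distance from (2, 1) to the farthest point.
Squared distances: 9, 25, 34, 8.
Maximum is 34, attained at (-3, 4).
r = √34 ≈ 5.831.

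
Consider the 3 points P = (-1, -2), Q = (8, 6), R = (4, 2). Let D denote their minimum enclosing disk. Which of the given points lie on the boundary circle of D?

Side lengths²: PQ² = 145, PR² = 41, QR² = 32.
Since PQ² = 145 ≥ 41 + 32 = 73, the angle opposite PQ is not acute, so the smallest enclosing circle has PQ as diameter.
Centre = midpoint of PQ = (3.5, 2), r² = 145/4 = 36.25.
The points at distance exactly r from the centre are P, Q — 2 points.

P, Q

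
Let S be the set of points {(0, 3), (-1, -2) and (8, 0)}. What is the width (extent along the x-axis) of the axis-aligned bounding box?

9

max x = 8, min x = -1, so width = 9.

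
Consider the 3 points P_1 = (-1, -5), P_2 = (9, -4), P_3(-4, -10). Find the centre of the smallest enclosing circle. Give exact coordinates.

Side lengths²: P_1P_2² = 101, P_1P_3² = 34, P_2P_3² = 205.
Since P_2P_3² = 205 ≥ 101 + 34 = 135, the angle opposite P_2P_3 is not acute, so the smallest enclosing circle has P_2P_3 as diameter.
Centre = midpoint of P_2P_3 = (2.5, -7), r² = 205/4 = 51.25.
Centre = (2.5, -7).

(2.5, -7)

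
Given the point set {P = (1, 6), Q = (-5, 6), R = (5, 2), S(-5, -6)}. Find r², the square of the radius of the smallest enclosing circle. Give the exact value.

A smallest enclosing disk is always determined by at most three of the input points on its boundary.
The minimum enclosing circle is determined by three boundary points: Q, R, S.
Their circumcentre is (-1.6, 0) with r² = 47.56.
The farthest remaining point P is at distance² 42.76 ≤ 47.56.

47.56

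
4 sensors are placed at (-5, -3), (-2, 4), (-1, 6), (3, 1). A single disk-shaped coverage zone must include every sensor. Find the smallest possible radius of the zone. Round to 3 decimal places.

The minimum enclosing circle is determined by three boundary points: (-5, -3), (-1, 6), (3, 1).
Their circumcentre is (-57/28, 15/14) with r² = 19885/784.
The farthest remaining point (-2, 4) is at distance² 6725/784 ≤ 19885/784.
r = √(19885/784) ≈ 5.036.

5.036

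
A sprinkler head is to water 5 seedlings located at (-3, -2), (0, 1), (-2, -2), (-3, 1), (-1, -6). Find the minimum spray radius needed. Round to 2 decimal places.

By Welzl's lemma the MEC is supported by two points (diametrically opposite) or three points (on a circumcircle).
The minimum enclosing circle is determined by three boundary points: (0, 1), (-3, 1), (-1, -6).
Their circumcentre is (-1.5, -33/14) with r² = 1325/98.
The farthest remaining point (-3, -2) is at distance² 233/98 ≤ 1325/98.
r = √(1325/98) ≈ 3.68.

3.68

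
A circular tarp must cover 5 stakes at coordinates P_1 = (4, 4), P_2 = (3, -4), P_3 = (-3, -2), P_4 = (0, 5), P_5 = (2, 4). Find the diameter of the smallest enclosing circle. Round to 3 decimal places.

9.520

The minimum enclosing circle of a finite set is fixed by two of the points (as a diameter) or three (as a circumcircle).
The minimum enclosing circle is determined by three boundary points: P_2, P_3, P_4.
Their circumcentre is (1.125, 0.375) with r² = 22.65625.
The farthest remaining point P_1 is at distance² 21.40625 ≤ 22.65625.
Diameter = 2r = 2√(22.65625) ≈ 9.520.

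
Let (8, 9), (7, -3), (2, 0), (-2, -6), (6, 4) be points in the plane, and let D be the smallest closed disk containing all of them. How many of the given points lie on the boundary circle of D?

2

By Welzl's lemma the MEC is supported by two points (diametrically opposite) or three points (on a circumcircle).
The farthest pair is (8, 9)–(-2, -6) with squared distance 325. The circle on this segment as diameter has centre (3, 1.5) and r² = 325/4 = 81.25.
Check (7, -3): distance² to centre = 36.25 ≤ 81.25, so it lies inside.
All remaining points lie in this disk, and no smaller disk contains both endpoints, so this is the minimum enclosing circle.
The points at distance exactly r from the centre are (8, 9), (-2, -6) — 2 points.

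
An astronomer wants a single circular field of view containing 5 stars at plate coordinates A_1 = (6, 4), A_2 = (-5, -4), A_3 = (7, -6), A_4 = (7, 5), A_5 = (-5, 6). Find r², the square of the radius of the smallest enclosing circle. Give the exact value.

The minimum enclosing circle of a finite set is fixed by two of the points (as a diameter) or three (as a circumcircle).
The farthest pair is A_3–A_5 with squared distance 288. The circle on this segment as diameter has centre (1, 0) and r² = 288/4 = 72.
Check A_1: distance² to centre = 41 ≤ 72, so it lies inside.
All remaining points lie in this disk, and no smaller disk contains both endpoints, so this is the minimum enclosing circle.

72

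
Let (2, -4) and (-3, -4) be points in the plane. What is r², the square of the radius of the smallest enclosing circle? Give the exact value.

The smallest circle enclosing two points has them as diameter endpoints.
Centre = midpoint = (-0.5, -4); r² = |(2, -4)−(-3, -4)|²/4 = 25/4 = 6.25.

6.25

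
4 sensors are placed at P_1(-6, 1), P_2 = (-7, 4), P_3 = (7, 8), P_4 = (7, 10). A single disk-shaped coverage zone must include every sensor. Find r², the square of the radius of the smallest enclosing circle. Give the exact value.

The minimum enclosing circle of a finite set is fixed by two of the points (as a diameter) or three (as a circumcircle).
The farthest pair is P_1–P_4 with squared distance 250. The circle on this segment as diameter has centre (0.5, 5.5) and r² = 250/4 = 62.5.
Check P_2: distance² to centre = 58.5 ≤ 62.5, so it lies inside.
All remaining points lie in this disk, and no smaller disk contains both endpoints, so this is the minimum enclosing circle.

62.5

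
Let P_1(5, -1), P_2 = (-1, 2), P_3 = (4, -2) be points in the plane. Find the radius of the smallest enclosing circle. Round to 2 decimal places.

3.35

Side lengths²: P_1P_2² = 45, P_1P_3² = 2, P_2P_3² = 41.
Since P_1P_2² = 45 ≥ 41 + 2 = 43, the angle opposite P_1P_2 is not acute, so the smallest enclosing circle has P_1P_2 as diameter.
Centre = midpoint of P_1P_2 = (2, 0.5), r² = 45/4 = 11.25.
r = √(11.25) ≈ 3.35.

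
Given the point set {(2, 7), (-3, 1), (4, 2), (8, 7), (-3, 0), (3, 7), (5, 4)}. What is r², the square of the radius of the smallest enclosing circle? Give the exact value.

42.5

The farthest pair is (8, 7)–(-3, 0) with squared distance 170. The circle on this segment as diameter has centre (2.5, 3.5) and r² = 170/4 = 42.5.
Check (2, 7): distance² to centre = 12.5 ≤ 42.5, so it lies inside.
All remaining points lie in this disk, and no smaller disk contains both endpoints, so this is the minimum enclosing circle.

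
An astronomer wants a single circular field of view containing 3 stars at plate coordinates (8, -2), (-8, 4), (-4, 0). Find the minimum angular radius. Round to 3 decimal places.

Call the three points A, B, C in the order given.
Side lengths²: AB² = 292, AC² = 148, BC² = 32.
Since AB² = 292 ≥ 148 + 32 = 180, the angle opposite AB is not acute, so the smallest enclosing circle has AB as diameter.
Centre = midpoint of AB = (0, 1), r² = 292/4 = 73.
r = √73 ≈ 8.544.

8.544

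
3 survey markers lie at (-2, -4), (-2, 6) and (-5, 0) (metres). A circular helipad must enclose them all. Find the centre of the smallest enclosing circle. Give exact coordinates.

(-2, 1)

Call the three points A, B, C in the order given.
Side lengths²: AB² = 100, AC² = 25, BC² = 45.
Since AB² = 100 ≥ 45 + 25 = 70, the angle opposite AB is not acute, so the smallest enclosing circle has AB as diameter.
Centre = midpoint of AB = (-2, 1), r² = 100/4 = 25.
Centre = (-2, 1).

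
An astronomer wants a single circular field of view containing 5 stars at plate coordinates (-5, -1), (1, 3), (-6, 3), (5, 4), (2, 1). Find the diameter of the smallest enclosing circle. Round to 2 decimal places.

A smallest enclosing disk is always determined by at most three of the input points on its boundary.
The minimum enclosing circle is determined by three boundary points: (-5, -1), (-6, 3), (5, 4).
Their circumcentre is (-7/18, 41/18) with r² = 5185/162.
The farthest remaining point (2, 1) is at distance² 1189/162 ≤ 5185/162.
Diameter = 2r = 2√(5185/162) ≈ 11.31.

11.31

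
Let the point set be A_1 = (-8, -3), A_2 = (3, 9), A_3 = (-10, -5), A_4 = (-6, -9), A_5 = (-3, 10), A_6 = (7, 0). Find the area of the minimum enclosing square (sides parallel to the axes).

361

The bounding box has width 17 and height 19.
An axis-aligned square enclosing the set must have side ≥ max(width, height).
So the minimum side is max(17, 19) = 19.
Area = 19² = 361.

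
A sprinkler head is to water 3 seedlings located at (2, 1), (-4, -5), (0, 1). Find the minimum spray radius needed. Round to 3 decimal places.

Call the three points A, B, C in the order given.
Side lengths²: AB² = 72, AC² = 4, BC² = 52.
Since AB² = 72 ≥ 52 + 4 = 56, the angle opposite AB is not acute, so the smallest enclosing circle has AB as diameter.
Centre = midpoint of AB = (-1, -2), r² = 72/4 = 18.
r = √18 ≈ 4.243.

4.243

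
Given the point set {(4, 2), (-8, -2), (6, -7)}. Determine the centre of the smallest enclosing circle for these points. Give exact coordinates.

Call the three points A, B, C in the order given.
Side lengths²: AB² = 160, AC² = 85, BC² = 221.
Since BC² = 221 < 160 + 85 = 245, the triangle is acute, so the smallest enclosing circle is the circumcircle.
Circumcentre = (-43/58, -219/58), r² = 93925/1682.
Centre = (-43/58, -219/58).

(-43/58, -219/58)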